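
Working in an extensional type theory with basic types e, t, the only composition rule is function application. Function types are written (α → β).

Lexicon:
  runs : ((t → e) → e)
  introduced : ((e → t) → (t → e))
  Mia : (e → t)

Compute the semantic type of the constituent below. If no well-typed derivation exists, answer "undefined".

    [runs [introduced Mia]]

[introduced Mia] — introduced of type ((e → t) → (t → e)) combines with Mia of type (e → t): type (t → e).
[runs [introduced Mia]] — runs of type ((t → e) → e) combines with [introduced Mia] of type (t → e): type e.

e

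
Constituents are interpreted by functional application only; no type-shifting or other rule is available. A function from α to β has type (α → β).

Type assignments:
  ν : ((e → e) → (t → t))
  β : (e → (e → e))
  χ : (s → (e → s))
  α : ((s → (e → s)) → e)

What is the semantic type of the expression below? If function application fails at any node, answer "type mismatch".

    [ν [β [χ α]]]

(t → t)

[χ α]: functor α : ((s → (e → s)) → e), argument χ : (s → (e → s)); result e.
[β [χ α]]: functor β : (e → (e → e)), argument [χ α] : e; result (e → e).
[ν [β [χ α]]]: functor ν : ((e → e) → (t → t)), argument [β [χ α]] : (e → e); result (t → t).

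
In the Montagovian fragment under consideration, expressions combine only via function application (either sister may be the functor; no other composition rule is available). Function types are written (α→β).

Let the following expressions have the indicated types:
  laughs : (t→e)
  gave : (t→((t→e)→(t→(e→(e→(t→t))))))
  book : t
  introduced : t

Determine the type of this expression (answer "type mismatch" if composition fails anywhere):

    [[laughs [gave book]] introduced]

[gave book]: gave is (t→((t→e)→(t→(e→(e→(t→t)))))), book is t; result ((t→e)→(t→(e→(e→(t→t))))).
[laughs [gave book]]: [gave book] is ((t→e)→(t→(e→(e→(t→t))))), laughs is (t→e); result (t→(e→(e→(t→t)))).
[[laughs [gave book]] introduced]: [laughs [gave book]] is (t→(e→(e→(t→t)))), introduced is t; result (e→(e→(t→t))).

(e→(e→(t→t)))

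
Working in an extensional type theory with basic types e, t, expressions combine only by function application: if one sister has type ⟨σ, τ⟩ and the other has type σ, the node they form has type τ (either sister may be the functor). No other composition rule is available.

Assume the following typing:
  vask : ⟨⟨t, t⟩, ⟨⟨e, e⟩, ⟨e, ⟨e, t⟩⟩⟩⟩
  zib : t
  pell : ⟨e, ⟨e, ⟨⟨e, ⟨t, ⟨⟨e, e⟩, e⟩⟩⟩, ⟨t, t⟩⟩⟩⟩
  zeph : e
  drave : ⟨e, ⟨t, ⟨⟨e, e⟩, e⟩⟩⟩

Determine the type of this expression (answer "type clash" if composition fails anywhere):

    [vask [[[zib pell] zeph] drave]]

type clash

[zib pell]: t with ⟨e, ⟨e, ⟨⟨e, ⟨t, ⟨⟨e, e⟩, e⟩⟩⟩, ⟨t, t⟩⟩⟩⟩ — neither is a function whose domain matches the other; composition fails here.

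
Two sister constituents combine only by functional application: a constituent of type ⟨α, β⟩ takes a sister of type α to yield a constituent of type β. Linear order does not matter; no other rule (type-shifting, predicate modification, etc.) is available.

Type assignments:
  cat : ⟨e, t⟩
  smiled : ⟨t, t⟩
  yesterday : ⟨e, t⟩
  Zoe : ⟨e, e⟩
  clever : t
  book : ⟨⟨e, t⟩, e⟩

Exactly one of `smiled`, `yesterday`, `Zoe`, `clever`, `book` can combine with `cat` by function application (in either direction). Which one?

book

smiled : ⟨t, t⟩ — cat needs e; smiled needs t; neither fits.
yesterday : ⟨e, t⟩ — cat needs e; yesterday needs e; neither fits.
Zoe : ⟨e, e⟩ — cat needs e; Zoe needs e; neither fits.
clever : t — cat needs e; clever needs nothing (atomic); neither fits.
book — combines: book : ⟨⟨e, t⟩, e⟩ takes cat : ⟨e, t⟩ as argument, giving e.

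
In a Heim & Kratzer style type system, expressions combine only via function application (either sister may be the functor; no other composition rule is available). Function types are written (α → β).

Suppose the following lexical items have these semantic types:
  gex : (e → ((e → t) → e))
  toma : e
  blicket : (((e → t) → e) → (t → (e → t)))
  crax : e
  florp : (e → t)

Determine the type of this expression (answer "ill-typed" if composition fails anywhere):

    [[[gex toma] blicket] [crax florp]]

(e → t)

[gex toma]: functor gex : (e → ((e → t) → e)), argument toma : e; result ((e → t) → e).
[[gex toma] blicket]: functor blicket : (((e → t) → e) → (t → (e → t))), argument [gex toma] : ((e → t) → e); result (t → (e → t)).
[crax florp]: functor florp : (e → t), argument crax : e; result t.
[[[gex toma] blicket] [crax florp]]: functor [[gex toma] blicket] : (t → (e → t)), argument [crax florp] : t; result (e → t).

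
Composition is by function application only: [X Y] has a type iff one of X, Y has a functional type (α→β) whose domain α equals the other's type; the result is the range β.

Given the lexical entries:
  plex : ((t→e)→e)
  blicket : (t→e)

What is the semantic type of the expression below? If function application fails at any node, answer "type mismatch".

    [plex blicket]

At [plex blicket], plex : ((t→e)→e) takes blicket : (t→e), giving e.

e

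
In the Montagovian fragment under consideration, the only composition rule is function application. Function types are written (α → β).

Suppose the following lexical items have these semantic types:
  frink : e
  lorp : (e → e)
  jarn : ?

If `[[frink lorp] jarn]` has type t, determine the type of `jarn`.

At [[frink lorp] jarn] (required: t): [frink lorp] is e, which is not a function with range t; hence jarn is the functor — type (e → t).

(e → t)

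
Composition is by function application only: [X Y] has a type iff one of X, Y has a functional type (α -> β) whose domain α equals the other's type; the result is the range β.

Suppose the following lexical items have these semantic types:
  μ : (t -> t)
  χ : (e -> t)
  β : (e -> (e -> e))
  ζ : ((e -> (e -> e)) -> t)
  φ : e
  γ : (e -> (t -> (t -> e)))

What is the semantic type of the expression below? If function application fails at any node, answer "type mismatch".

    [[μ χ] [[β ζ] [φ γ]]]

type mismatch

[μ χ]: (t -> t) with (e -> t) — neither is a function whose domain matches the other; composition fails here.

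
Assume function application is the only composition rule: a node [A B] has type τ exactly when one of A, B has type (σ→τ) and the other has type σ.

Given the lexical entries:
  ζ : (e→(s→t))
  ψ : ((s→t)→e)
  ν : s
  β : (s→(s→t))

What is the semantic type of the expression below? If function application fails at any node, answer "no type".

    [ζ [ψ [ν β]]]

(s→t)

[ν β]: (s→(s→t)) applied to s yields (s→t).
[ψ [ν β]]: ((s→t)→e) applied to (s→t) yields e.
[ζ [ψ [ν β]]]: (e→(s→t)) applied to e yields (s→t).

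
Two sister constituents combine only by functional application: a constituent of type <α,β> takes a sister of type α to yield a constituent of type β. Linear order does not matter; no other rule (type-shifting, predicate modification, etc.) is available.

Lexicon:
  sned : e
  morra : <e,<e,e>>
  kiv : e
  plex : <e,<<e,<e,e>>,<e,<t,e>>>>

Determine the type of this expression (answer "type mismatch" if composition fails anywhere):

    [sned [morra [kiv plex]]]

At [kiv plex], plex : <e,<<e,<e,e>>,<e,<t,e>>>> takes kiv : e, giving <<e,<e,e>>,<e,<t,e>>>.
At [morra [kiv plex]], [kiv plex] : <<e,<e,e>>,<e,<t,e>>> takes morra : <e,<e,e>>, giving <e,<t,e>>.
At [sned [morra [kiv plex]]], [morra [kiv plex]] : <e,<t,e>> takes sned : e, giving <t,e>.

<t,e>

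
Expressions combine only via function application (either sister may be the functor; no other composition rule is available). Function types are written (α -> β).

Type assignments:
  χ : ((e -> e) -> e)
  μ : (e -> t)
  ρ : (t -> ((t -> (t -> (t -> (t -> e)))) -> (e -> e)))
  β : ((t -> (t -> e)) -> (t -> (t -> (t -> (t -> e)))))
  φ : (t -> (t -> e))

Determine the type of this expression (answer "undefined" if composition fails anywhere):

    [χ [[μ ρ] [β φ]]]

[μ ρ]: (e -> t) with (t -> ((t -> (t -> (t -> (t -> e)))) -> (e -> e))) — neither is a function whose domain matches the other; composition fails here.

undefined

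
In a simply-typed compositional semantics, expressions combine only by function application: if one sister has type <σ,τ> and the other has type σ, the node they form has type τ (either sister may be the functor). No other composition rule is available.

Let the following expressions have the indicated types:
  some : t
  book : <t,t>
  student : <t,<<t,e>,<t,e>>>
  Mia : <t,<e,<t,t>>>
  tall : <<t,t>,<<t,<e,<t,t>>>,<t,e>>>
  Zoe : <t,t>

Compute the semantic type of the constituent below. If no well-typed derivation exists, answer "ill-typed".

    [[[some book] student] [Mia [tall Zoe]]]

[some book]: functor book : <t,t>, argument some : t; result t.
[[some book] student]: functor student : <t,<<t,e>,<t,e>>>, argument [some book] : t; result <<t,e>,<t,e>>.
[tall Zoe]: functor tall : <<t,t>,<<t,<e,<t,t>>>,<t,e>>>, argument Zoe : <t,t>; result <<t,<e,<t,t>>>,<t,e>>.
[Mia [tall Zoe]]: functor [tall Zoe] : <<t,<e,<t,t>>>,<t,e>>, argument Mia : <t,<e,<t,t>>>; result <t,e>.
[[[some book] student] [Mia [tall Zoe]]]: functor [[some book] student] : <<t,e>,<t,e>>, argument [Mia [tall Zoe]] : <t,e>; result <t,e>.

<t,e>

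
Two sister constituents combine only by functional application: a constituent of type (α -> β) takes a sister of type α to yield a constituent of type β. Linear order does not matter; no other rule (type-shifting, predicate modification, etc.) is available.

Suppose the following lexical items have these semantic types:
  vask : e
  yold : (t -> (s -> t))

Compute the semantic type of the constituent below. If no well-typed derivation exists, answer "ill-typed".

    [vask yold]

At [vask yold]: neither e nor (t -> (s -> t)) can take the other as argument; the node is ill-typed.

ill-typed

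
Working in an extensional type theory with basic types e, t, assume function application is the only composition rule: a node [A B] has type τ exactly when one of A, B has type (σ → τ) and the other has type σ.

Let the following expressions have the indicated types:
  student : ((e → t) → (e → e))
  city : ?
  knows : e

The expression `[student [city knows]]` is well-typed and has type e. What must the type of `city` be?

(e → (((e → t) → (e → e)) → e))

For [student [city knows]] to have type e with student of type ((e → t) → (e → e)), [city knows] must be the function: [city knows] : (((e → t) → (e → e)) → e).
For [city knows] to have type (((e → t) → (e → e)) → e) with knows of type e, city must be the function: city : (e → (((e → t) → (e → e)) → e)).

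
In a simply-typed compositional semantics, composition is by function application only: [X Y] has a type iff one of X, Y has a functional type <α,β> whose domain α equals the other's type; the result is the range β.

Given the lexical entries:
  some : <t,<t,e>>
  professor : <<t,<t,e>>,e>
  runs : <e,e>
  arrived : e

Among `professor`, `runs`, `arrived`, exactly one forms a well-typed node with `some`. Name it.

professor — combines: professor : <<t,<t,e>>,e> takes some : <t,<t,e>> as argument, giving e.
runs : <e,e> — does not combine with some.
arrived : e — does not combine with some.

professor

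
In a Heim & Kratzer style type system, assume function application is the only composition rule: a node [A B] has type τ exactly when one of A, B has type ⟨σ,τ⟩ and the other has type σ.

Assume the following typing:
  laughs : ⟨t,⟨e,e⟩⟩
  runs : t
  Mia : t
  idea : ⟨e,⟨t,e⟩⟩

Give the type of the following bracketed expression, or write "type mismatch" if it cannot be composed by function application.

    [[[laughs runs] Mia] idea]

At [laughs runs], laughs : ⟨t,⟨e,e⟩⟩ takes runs : t, giving ⟨e,e⟩.
[[laughs runs] Mia]: ⟨e,e⟩ with t — neither is a function whose domain matches the other; composition fails here.

type mismatch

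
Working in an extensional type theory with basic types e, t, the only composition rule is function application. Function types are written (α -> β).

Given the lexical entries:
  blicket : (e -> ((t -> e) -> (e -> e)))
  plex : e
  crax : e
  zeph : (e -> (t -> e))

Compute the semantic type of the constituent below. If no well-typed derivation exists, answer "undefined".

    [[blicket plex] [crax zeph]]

(e -> e)

[blicket plex] — blicket of type (e -> ((t -> e) -> (e -> e))) combines with plex of type e: type ((t -> e) -> (e -> e)).
[crax zeph] — zeph of type (e -> (t -> e)) combines with crax of type e: type (t -> e).
[[blicket plex] [crax zeph]] — [blicket plex] of type ((t -> e) -> (e -> e)) combines with [crax zeph] of type (t -> e): type (e -> e).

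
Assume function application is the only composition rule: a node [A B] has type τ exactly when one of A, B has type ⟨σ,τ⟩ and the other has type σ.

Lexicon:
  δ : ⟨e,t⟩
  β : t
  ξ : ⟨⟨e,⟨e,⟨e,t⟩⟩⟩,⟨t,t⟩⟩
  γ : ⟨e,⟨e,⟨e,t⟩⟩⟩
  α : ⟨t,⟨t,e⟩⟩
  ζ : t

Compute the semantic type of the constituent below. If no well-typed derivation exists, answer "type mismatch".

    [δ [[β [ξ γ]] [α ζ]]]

t

[ξ γ]: functor ξ : ⟨⟨e,⟨e,⟨e,t⟩⟩⟩,⟨t,t⟩⟩, argument γ : ⟨e,⟨e,⟨e,t⟩⟩⟩; result ⟨t,t⟩.
[β [ξ γ]]: functor [ξ γ] : ⟨t,t⟩, argument β : t; result t.
[α ζ]: functor α : ⟨t,⟨t,e⟩⟩, argument ζ : t; result ⟨t,e⟩.
[[β [ξ γ]] [α ζ]]: functor [α ζ] : ⟨t,e⟩, argument [β [ξ γ]] : t; result e.
[δ [[β [ξ γ]] [α ζ]]]: functor δ : ⟨e,t⟩, argument [[β [ξ γ]] [α ζ]] : e; result t.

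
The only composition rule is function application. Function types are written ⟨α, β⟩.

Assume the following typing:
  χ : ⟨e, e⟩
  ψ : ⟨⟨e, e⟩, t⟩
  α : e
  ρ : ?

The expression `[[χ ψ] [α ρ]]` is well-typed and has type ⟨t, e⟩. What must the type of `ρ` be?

⟨e, ⟨t, ⟨t, e⟩⟩⟩

At [[χ ψ] [α ρ]] (required: ⟨t, e⟩): [χ ψ] is t, which is not a function with range ⟨t, e⟩; hence [α ρ] is the functor — type ⟨t, ⟨t, e⟩⟩.
At [α ρ] (required: ⟨t, ⟨t, e⟩⟩): α is e, which is not a function with range ⟨t, ⟨t, e⟩⟩; hence ρ is the functor — type ⟨e, ⟨t, ⟨t, e⟩⟩⟩.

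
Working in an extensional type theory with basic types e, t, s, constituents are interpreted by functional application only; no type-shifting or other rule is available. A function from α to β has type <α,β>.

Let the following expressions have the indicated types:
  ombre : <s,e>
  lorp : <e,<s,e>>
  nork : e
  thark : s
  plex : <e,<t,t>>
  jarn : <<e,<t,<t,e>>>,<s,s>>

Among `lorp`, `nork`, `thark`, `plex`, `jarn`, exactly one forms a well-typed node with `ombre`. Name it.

lorp : <e,<s,e>> — ombre needs s; lorp needs e; neither fits.
nork : e — ombre needs s; nork needs nothing (atomic); neither fits.
thark — combines: ombre : <s,e> takes thark : s as argument, giving e.
plex : <e,<t,t>> — ombre needs s; plex needs e; neither fits.
jarn : <<e,<t,<t,e>>>,<s,s>> — ombre needs s; jarn needs <e,<t,<t,e>>>; neither fits.

thark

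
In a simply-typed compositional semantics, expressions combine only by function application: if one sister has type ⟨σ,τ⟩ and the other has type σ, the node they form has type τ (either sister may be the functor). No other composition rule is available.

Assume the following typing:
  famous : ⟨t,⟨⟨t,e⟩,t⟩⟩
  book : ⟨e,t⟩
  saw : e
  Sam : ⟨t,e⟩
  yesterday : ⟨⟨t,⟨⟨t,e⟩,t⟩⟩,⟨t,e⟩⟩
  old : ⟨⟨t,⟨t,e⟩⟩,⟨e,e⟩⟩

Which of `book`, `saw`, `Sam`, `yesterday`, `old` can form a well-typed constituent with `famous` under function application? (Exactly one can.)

yesterday

book : ⟨e,t⟩ — neither side's domain matches the other.
saw : e — neither side's domain matches the other.
Sam : ⟨t,e⟩ — neither side's domain matches the other.
yesterday — combines: yesterday : ⟨⟨t,⟨⟨t,e⟩,t⟩⟩,⟨t,e⟩⟩ takes famous : ⟨t,⟨⟨t,e⟩,t⟩⟩ as argument, giving ⟨t,e⟩.
old : ⟨⟨t,⟨t,e⟩⟩,⟨e,e⟩⟩ — neither side's domain matches the other.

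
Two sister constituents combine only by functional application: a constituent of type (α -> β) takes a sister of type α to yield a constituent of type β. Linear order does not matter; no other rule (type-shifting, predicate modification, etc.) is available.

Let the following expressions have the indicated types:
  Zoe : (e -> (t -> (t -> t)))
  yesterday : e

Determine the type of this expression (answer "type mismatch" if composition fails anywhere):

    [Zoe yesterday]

[Zoe yesterday]: Zoe is (e -> (t -> (t -> t))), yesterday is e; result (t -> (t -> t)).

(t -> (t -> t))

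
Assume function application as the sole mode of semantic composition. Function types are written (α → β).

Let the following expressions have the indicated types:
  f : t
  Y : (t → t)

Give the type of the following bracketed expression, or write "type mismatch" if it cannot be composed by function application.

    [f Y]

t

[f Y]: functor Y : (t → t), argument f : t; result t.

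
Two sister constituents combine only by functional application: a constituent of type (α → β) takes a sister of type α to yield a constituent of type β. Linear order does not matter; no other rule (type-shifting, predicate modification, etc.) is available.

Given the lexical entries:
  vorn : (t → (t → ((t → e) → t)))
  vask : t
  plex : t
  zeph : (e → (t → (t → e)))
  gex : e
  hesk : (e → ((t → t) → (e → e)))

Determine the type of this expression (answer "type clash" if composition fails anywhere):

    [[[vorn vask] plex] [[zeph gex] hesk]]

[vorn vask]: vorn is (t → (t → ((t → e) → t))), vask is t; result (t → ((t → e) → t)).
[[vorn vask] plex]: [vorn vask] is (t → ((t → e) → t)), plex is t; result ((t → e) → t).
[zeph gex]: zeph is (e → (t → (t → e))), gex is e; result (t → (t → e)).
[[zeph gex] hesk]: (t → (t → e)) with (e → ((t → t) → (e → e))) — neither is a function whose domain matches the other; composition fails here.

type clash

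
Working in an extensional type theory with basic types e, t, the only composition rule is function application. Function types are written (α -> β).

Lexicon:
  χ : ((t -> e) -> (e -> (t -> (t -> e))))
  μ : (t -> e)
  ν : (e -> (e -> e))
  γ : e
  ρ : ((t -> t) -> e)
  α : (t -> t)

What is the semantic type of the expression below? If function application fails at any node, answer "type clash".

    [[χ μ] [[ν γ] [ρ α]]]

(t -> (t -> e))

[χ μ]: functor χ : ((t -> e) -> (e -> (t -> (t -> e)))), argument μ : (t -> e); result (e -> (t -> (t -> e))).
[ν γ]: functor ν : (e -> (e -> e)), argument γ : e; result (e -> e).
[ρ α]: functor ρ : ((t -> t) -> e), argument α : (t -> t); result e.
[[ν γ] [ρ α]]: functor [ν γ] : (e -> e), argument [ρ α] : e; result e.
[[χ μ] [[ν γ] [ρ α]]]: functor [χ μ] : (e -> (t -> (t -> e))), argument [[ν γ] [ρ α]] : e; result (t -> (t -> e)).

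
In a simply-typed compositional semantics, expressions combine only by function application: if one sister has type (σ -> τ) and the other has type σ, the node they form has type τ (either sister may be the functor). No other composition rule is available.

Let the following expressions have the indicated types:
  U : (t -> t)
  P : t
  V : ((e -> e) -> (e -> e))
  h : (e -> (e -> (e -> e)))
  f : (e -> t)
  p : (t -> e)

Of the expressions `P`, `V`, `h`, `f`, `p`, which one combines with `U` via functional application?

P

P — combines: U : (t -> t) takes P : t as argument, giving t.
V : ((e -> e) -> (e -> e)) — no; U wants t, and V wants (e -> e).
h : (e -> (e -> (e -> e))) — no; U wants t, and h wants e.
f : (e -> t) — no; U wants t, and f wants e.
p : (t -> e) — no; U wants t, and p wants t.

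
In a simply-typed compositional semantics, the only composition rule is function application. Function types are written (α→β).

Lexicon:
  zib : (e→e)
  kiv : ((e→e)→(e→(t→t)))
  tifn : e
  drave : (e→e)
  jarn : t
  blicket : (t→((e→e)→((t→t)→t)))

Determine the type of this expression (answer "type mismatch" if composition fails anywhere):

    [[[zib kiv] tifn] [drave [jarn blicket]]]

[zib kiv]: functor kiv : ((e→e)→(e→(t→t))), argument zib : (e→e); result (e→(t→t)).
[[zib kiv] tifn]: functor [zib kiv] : (e→(t→t)), argument tifn : e; result (t→t).
[jarn blicket]: functor blicket : (t→((e→e)→((t→t)→t))), argument jarn : t; result ((e→e)→((t→t)→t)).
[drave [jarn blicket]]: functor [jarn blicket] : ((e→e)→((t→t)→t)), argument drave : (e→e); result ((t→t)→t).
[[[zib kiv] tifn] [drave [jarn blicket]]]: functor [drave [jarn blicket]] : ((t→t)→t), argument [[zib kiv] tifn] : (t→t); result t.

t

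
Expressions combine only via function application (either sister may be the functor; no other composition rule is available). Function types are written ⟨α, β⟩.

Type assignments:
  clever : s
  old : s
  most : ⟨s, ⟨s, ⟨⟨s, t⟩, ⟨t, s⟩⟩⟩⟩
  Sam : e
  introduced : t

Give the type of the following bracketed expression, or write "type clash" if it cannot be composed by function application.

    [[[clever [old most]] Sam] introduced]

type clash

[old most]: functor most : ⟨s, ⟨s, ⟨⟨s, t⟩, ⟨t, s⟩⟩⟩⟩, argument old : s; result ⟨s, ⟨⟨s, t⟩, ⟨t, s⟩⟩⟩.
[clever [old most]]: functor [old most] : ⟨s, ⟨⟨s, t⟩, ⟨t, s⟩⟩⟩, argument clever : s; result ⟨⟨s, t⟩, ⟨t, s⟩⟩.
[[clever [old most]] Sam]: ⟨⟨s, t⟩, ⟨t, s⟩⟩ and e cannot combine by function application — type clash.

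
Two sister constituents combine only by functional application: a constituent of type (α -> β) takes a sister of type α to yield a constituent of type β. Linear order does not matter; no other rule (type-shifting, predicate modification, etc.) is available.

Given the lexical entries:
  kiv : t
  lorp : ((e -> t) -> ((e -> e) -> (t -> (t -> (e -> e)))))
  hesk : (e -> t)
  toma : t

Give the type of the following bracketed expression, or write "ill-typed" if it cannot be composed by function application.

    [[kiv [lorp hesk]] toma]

ill-typed

[lorp hesk]: lorp is ((e -> t) -> ((e -> e) -> (t -> (t -> (e -> e))))), hesk is (e -> t); result ((e -> e) -> (t -> (t -> (e -> e)))).
[kiv [lorp hesk]]: t and ((e -> e) -> (t -> (t -> (e -> e)))) cannot combine by function application — type clash.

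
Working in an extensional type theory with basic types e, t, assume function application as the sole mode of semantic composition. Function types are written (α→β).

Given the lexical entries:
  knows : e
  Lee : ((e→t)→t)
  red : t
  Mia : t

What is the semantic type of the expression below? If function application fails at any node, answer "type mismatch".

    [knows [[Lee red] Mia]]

[Lee red]: ((e→t)→t) and t cannot combine by function application — type clash.

type mismatch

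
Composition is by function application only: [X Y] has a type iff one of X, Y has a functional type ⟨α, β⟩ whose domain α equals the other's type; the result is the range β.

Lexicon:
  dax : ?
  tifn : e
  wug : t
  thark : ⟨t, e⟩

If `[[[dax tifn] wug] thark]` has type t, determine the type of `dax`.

For [[[dax tifn] wug] thark] to have type t with thark of type ⟨t, e⟩, [[dax tifn] wug] must be the function: [[dax tifn] wug] : ⟨⟨t, e⟩, t⟩.
For [[dax tifn] wug] to have type ⟨⟨t, e⟩, t⟩ with wug of type t, [dax tifn] must be the function: [dax tifn] : ⟨t, ⟨⟨t, e⟩, t⟩⟩.
For [dax tifn] to have type ⟨t, ⟨⟨t, e⟩, t⟩⟩ with tifn of type e, dax must be the function: dax : ⟨e, ⟨t, ⟨⟨t, e⟩, t⟩⟩⟩.

⟨e, ⟨t, ⟨⟨t, e⟩, t⟩⟩⟩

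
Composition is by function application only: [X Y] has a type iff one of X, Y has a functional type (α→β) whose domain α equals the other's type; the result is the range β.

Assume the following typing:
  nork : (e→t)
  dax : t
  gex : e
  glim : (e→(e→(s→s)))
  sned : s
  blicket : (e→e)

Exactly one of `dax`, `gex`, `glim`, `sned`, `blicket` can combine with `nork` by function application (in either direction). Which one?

gex

dax : t — nork needs e; dax needs nothing (atomic); neither fits.
gex — combines: nork : (e→t) takes gex : e as argument, giving t.
glim : (e→(e→(s→s))) — nork needs e; glim needs e; neither fits.
sned : s — nork needs e; sned needs nothing (atomic); neither fits.
blicket : (e→e) — nork needs e; blicket needs e; neither fits.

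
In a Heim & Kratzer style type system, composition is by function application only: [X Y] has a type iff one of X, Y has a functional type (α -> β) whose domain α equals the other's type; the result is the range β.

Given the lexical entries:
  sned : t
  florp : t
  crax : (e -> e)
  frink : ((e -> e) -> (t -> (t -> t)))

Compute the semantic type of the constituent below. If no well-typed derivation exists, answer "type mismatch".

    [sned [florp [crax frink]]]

t

At [crax frink], frink : ((e -> e) -> (t -> (t -> t))) takes crax : (e -> e), giving (t -> (t -> t)).
At [florp [crax frink]], [crax frink] : (t -> (t -> t)) takes florp : t, giving (t -> t).
At [sned [florp [crax frink]]], [florp [crax frink]] : (t -> t) takes sned : t, giving t.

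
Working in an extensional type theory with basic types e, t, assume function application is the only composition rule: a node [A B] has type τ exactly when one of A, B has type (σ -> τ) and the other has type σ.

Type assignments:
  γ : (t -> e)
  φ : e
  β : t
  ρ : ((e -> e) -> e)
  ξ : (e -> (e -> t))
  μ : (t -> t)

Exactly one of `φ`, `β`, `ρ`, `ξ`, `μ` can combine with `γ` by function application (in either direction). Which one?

β

φ : e — neither side's domain matches the other.
β — combines: γ : (t -> e) takes β : t as argument, giving e.
ρ : ((e -> e) -> e) — neither side's domain matches the other.
ξ : (e -> (e -> t)) — neither side's domain matches the other.
μ : (t -> t) — neither side's domain matches the other.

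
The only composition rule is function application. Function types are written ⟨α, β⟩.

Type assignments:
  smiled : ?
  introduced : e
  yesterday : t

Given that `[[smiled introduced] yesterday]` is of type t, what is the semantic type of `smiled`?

[[smiled introduced] yesterday] must have type t. The sister yesterday has type t; that is not a function onto t, so [smiled introduced] must be the functor, of type ⟨t, t⟩.
[smiled introduced] must have type ⟨t, t⟩. The sister introduced has type e; that is not a function onto ⟨t, t⟩, so smiled must be the functor, of type ⟨e, ⟨t, t⟩⟩.

⟨e, ⟨t, t⟩⟩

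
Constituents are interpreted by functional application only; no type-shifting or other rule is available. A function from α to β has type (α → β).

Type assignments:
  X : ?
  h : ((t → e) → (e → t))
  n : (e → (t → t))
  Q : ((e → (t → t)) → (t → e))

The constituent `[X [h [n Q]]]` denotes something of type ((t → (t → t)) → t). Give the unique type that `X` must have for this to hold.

For [X [h [n Q]]] to have type ((t → (t → t)) → t) with [h [n Q]] of type (e → t), X must be the function: X : ((e → t) → ((t → (t → t)) → t)).

((e → t) → ((t → (t → t)) → t))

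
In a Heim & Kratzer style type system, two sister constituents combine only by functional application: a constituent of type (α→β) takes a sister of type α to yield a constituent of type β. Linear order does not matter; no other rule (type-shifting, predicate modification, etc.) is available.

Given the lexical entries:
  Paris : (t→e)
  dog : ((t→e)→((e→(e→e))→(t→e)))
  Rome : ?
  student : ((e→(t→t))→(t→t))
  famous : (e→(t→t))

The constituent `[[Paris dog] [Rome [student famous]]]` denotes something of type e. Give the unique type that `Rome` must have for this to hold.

((t→t)→(((e→(e→e))→(t→e))→e))

[[Paris dog] [Rome [student famous]]] is required to be e. [Paris dog] : ((e→(e→e))→(t→e)) cannot yield e as functor, so [Rome [student famous]] : (((e→(e→e))→(t→e))→e).
[Rome [student famous]] is required to be (((e→(e→e))→(t→e))→e). [student famous] : (t→t) cannot yield (((e→(e→e))→(t→e))→e) as functor, so Rome : ((t→t)→(((e→(e→e))→(t→e))→e)).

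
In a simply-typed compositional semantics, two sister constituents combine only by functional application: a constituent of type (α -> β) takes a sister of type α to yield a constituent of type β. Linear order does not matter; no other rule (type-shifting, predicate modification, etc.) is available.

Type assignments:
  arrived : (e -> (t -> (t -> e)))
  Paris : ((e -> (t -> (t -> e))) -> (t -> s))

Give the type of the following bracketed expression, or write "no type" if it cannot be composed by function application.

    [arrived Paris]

[arrived Paris]: functor Paris : ((e -> (t -> (t -> e))) -> (t -> s)), argument arrived : (e -> (t -> (t -> e))); result (t -> s).

(t -> s)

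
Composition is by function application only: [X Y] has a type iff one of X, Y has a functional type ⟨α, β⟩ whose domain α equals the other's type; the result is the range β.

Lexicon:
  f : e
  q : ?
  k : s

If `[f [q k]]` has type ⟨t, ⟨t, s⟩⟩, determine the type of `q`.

⟨s, ⟨e, ⟨t, ⟨t, s⟩⟩⟩⟩

[f [q k]] must have type ⟨t, ⟨t, s⟩⟩. The sister f has type e; that is not a function onto ⟨t, ⟨t, s⟩⟩, so [q k] must be the functor, of type ⟨e, ⟨t, ⟨t, s⟩⟩⟩.
[q k] must have type ⟨e, ⟨t, ⟨t, s⟩⟩⟩. The sister k has type s; that is not a function onto ⟨e, ⟨t, ⟨t, s⟩⟩⟩, so q must be the functor, of type ⟨s, ⟨e, ⟨t, ⟨t, s⟩⟩⟩⟩.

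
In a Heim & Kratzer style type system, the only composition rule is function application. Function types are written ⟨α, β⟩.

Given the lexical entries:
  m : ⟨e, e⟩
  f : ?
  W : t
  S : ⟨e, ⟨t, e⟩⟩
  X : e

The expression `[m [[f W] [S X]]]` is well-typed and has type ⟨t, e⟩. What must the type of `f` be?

At [m [[f W] [S X]]] (required: ⟨t, e⟩): m is ⟨e, e⟩, which is not a function with range ⟨t, e⟩; hence [[f W] [S X]] is the functor — type ⟨⟨e, e⟩, ⟨t, e⟩⟩.
At [[f W] [S X]] (required: ⟨⟨e, e⟩, ⟨t, e⟩⟩): [S X] is ⟨t, e⟩, which is not a function with range ⟨⟨e, e⟩, ⟨t, e⟩⟩; hence [f W] is the functor — type ⟨⟨t, e⟩, ⟨⟨e, e⟩, ⟨t, e⟩⟩⟩.
At [f W] (required: ⟨⟨t, e⟩, ⟨⟨e, e⟩, ⟨t, e⟩⟩⟩): W is t, which is not a function with range ⟨⟨t, e⟩, ⟨⟨e, e⟩, ⟨t, e⟩⟩⟩; hence f is the functor — type ⟨t, ⟨⟨t, e⟩, ⟨⟨e, e⟩, ⟨t, e⟩⟩⟩⟩.

⟨t, ⟨⟨t, e⟩, ⟨⟨e, e⟩, ⟨t, e⟩⟩⟩⟩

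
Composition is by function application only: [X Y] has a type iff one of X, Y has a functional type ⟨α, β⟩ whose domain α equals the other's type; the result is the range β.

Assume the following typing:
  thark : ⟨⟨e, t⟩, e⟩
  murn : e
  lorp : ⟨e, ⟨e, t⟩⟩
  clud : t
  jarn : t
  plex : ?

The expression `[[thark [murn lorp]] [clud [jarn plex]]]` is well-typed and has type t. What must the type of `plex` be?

⟨t, ⟨t, ⟨e, t⟩⟩⟩

[[thark [murn lorp]] [clud [jarn plex]]] is required to be t. [thark [murn lorp]] : e cannot yield t as functor, so [clud [jarn plex]] : ⟨e, t⟩.
[clud [jarn plex]] is required to be ⟨e, t⟩. clud : t cannot yield ⟨e, t⟩ as functor, so [jarn plex] : ⟨t, ⟨e, t⟩⟩.
[jarn plex] is required to be ⟨t, ⟨e, t⟩⟩. jarn : t cannot yield ⟨t, ⟨e, t⟩⟩ as functor, so plex : ⟨t, ⟨t, ⟨e, t⟩⟩⟩.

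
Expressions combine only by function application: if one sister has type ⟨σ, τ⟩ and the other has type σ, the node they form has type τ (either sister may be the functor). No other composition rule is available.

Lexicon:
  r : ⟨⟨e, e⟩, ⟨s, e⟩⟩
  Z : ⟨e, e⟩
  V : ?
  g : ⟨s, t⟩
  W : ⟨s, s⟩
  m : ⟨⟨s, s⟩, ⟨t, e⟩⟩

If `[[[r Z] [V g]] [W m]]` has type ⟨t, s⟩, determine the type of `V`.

⟨⟨s, t⟩, ⟨⟨s, e⟩, ⟨⟨t, e⟩, ⟨t, s⟩⟩⟩⟩

[[[r Z] [V g]] [W m]] must have type ⟨t, s⟩. The sister [W m] has type ⟨t, e⟩; that is not a function onto ⟨t, s⟩, so [[r Z] [V g]] must be the functor, of type ⟨⟨t, e⟩, ⟨t, s⟩⟩.
[[r Z] [V g]] must have type ⟨⟨t, e⟩, ⟨t, s⟩⟩. The sister [r Z] has type ⟨s, e⟩; that is not a function onto ⟨⟨t, e⟩, ⟨t, s⟩⟩, so [V g] must be the functor, of type ⟨⟨s, e⟩, ⟨⟨t, e⟩, ⟨t, s⟩⟩⟩.
[V g] must have type ⟨⟨s, e⟩, ⟨⟨t, e⟩, ⟨t, s⟩⟩⟩. The sister g has type ⟨s, t⟩; that is not a function onto ⟨⟨s, e⟩, ⟨⟨t, e⟩, ⟨t, s⟩⟩⟩, so V must be the functor, of type ⟨⟨s, t⟩, ⟨⟨s, e⟩, ⟨⟨t, e⟩, ⟨t, s⟩⟩⟩⟩.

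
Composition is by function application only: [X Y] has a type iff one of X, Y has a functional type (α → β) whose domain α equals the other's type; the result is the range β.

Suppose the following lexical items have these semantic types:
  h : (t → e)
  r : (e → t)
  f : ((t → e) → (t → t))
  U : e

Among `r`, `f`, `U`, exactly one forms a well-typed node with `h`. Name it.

f

r : (e → t) — no; h wants t, and r wants e.
f — combines: f : ((t → e) → (t → t)) takes h : (t → e) as argument, giving (t → t).
U : e — no; h wants t, and U wants nothing (atomic).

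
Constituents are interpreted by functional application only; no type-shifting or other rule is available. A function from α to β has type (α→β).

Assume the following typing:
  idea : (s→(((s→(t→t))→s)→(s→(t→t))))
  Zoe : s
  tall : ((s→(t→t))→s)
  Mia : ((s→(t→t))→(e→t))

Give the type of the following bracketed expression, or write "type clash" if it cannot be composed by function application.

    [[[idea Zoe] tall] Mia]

[idea Zoe]: idea is (s→(((s→(t→t))→s)→(s→(t→t)))), Zoe is s; result (((s→(t→t))→s)→(s→(t→t))).
[[idea Zoe] tall]: [idea Zoe] is (((s→(t→t))→s)→(s→(t→t))), tall is ((s→(t→t))→s); result (s→(t→t)).
[[[idea Zoe] tall] Mia]: Mia is ((s→(t→t))→(e→t)), [[idea Zoe] tall] is (s→(t→t)); result (e→t).

(e→t)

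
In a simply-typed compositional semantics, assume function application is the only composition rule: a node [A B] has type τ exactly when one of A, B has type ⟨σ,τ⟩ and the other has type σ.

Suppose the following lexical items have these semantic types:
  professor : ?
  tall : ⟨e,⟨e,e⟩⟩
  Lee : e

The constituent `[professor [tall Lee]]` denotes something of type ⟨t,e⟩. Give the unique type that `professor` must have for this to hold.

[professor [tall Lee]] must have type ⟨t,e⟩. The sister [tall Lee] has type ⟨e,e⟩; that is not a function onto ⟨t,e⟩, so professor must be the functor, of type ⟨⟨e,e⟩,⟨t,e⟩⟩.

⟨⟨e,e⟩,⟨t,e⟩⟩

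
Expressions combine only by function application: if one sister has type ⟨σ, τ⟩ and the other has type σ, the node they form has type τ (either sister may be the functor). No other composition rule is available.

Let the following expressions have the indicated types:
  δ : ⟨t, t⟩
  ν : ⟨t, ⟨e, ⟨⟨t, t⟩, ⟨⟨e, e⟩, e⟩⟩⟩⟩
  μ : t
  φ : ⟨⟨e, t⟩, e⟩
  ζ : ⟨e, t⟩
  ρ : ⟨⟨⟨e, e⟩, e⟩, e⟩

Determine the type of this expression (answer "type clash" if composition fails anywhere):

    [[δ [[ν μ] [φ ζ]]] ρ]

At [ν μ], ν : ⟨t, ⟨e, ⟨⟨t, t⟩, ⟨⟨e, e⟩, e⟩⟩⟩⟩ takes μ : t, giving ⟨e, ⟨⟨t, t⟩, ⟨⟨e, e⟩, e⟩⟩⟩.
At [φ ζ], φ : ⟨⟨e, t⟩, e⟩ takes ζ : ⟨e, t⟩, giving e.
At [[ν μ] [φ ζ]], [ν μ] : ⟨e, ⟨⟨t, t⟩, ⟨⟨e, e⟩, e⟩⟩⟩ takes [φ ζ] : e, giving ⟨⟨t, t⟩, ⟨⟨e, e⟩, e⟩⟩.
At [δ [[ν μ] [φ ζ]]], [[ν μ] [φ ζ]] : ⟨⟨t, t⟩, ⟨⟨e, e⟩, e⟩⟩ takes δ : ⟨t, t⟩, giving ⟨⟨e, e⟩, e⟩.
At [[δ [[ν μ] [φ ζ]]] ρ], ρ : ⟨⟨⟨e, e⟩, e⟩, e⟩ takes [δ [[ν μ] [φ ζ]]] : ⟨⟨e, e⟩, e⟩, giving e.

e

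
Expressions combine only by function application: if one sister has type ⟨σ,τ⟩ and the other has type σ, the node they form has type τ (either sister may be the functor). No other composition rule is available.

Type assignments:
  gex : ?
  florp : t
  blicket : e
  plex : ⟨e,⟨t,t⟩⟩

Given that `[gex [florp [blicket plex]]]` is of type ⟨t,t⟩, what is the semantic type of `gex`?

⟨t,⟨t,t⟩⟩

[gex [florp [blicket plex]]] must have type ⟨t,t⟩. The sister [florp [blicket plex]] has type t; that is not a function onto ⟨t,t⟩, so gex must be the functor, of type ⟨t,⟨t,t⟩⟩.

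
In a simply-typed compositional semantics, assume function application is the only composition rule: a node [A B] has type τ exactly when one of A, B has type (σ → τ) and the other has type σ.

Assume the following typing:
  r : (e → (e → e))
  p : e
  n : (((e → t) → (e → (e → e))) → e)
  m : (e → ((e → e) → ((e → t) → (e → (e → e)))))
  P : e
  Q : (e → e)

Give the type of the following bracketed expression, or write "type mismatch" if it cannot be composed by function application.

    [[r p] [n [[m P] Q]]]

e

[r p]: r is (e → (e → e)), p is e; result (e → e).
[m P]: m is (e → ((e → e) → ((e → t) → (e → (e → e))))), P is e; result ((e → e) → ((e → t) → (e → (e → e)))).
[[m P] Q]: [m P] is ((e → e) → ((e → t) → (e → (e → e)))), Q is (e → e); result ((e → t) → (e → (e → e))).
[n [[m P] Q]]: n is (((e → t) → (e → (e → e))) → e), [[m P] Q] is ((e → t) → (e → (e → e))); result e.
[[r p] [n [[m P] Q]]]: [r p] is (e → e), [n [[m P] Q]] is e; result e.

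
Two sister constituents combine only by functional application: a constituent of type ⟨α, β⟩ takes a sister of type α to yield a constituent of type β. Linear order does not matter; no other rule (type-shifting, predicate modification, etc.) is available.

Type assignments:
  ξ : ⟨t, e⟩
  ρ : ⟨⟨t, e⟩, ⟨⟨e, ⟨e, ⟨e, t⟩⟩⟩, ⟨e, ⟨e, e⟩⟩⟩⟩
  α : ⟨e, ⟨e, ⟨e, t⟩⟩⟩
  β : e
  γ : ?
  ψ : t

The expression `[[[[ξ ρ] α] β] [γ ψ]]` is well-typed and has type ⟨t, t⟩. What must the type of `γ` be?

For [[[[ξ ρ] α] β] [γ ψ]] to have type ⟨t, t⟩ with [[[ξ ρ] α] β] of type ⟨e, e⟩, [γ ψ] must be the function: [γ ψ] : ⟨⟨e, e⟩, ⟨t, t⟩⟩.
For [γ ψ] to have type ⟨⟨e, e⟩, ⟨t, t⟩⟩ with ψ of type t, γ must be the function: γ : ⟨t, ⟨⟨e, e⟩, ⟨t, t⟩⟩⟩.

⟨t, ⟨⟨e, e⟩, ⟨t, t⟩⟩⟩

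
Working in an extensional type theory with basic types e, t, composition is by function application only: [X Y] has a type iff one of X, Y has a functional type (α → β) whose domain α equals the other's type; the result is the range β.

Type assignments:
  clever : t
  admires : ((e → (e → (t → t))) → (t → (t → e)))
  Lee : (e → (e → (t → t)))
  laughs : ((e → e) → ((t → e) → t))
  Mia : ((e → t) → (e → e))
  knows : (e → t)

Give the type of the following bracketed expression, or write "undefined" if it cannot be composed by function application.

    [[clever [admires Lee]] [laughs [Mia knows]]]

t

At [admires Lee], admires : ((e → (e → (t → t))) → (t → (t → e))) takes Lee : (e → (e → (t → t))), giving (t → (t → e)).
At [clever [admires Lee]], [admires Lee] : (t → (t → e)) takes clever : t, giving (t → e).
At [Mia knows], Mia : ((e → t) → (e → e)) takes knows : (e → t), giving (e → e).
At [laughs [Mia knows]], laughs : ((e → e) → ((t → e) → t)) takes [Mia knows] : (e → e), giving ((t → e) → t).
At [[clever [admires Lee]] [laughs [Mia knows]]], [laughs [Mia knows]] : ((t → e) → t) takes [clever [admires Lee]] : (t → e), giving t.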